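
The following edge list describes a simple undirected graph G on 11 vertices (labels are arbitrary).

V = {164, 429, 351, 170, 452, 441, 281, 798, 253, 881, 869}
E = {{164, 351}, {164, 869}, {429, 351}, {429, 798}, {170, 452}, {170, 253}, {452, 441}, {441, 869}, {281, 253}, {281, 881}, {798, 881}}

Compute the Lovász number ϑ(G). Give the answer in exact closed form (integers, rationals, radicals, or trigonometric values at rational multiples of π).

11*cos(pi/11)/(cos(pi/11) + 1)

deg(170) = 2; N(170) = {452, 253}.
deg(429) = 2; N(429) = {351, 798}.
deg(798) = 2; N(798) = {429, 881}.
Vertex 253 has 2 neighbors: 170, 281.
G on 11 vertices is 2-regular; connected 2-regular on 11 ⇒ C_{11}.
Distinct eigenvalues (to 5 d.p.): [2.0, 1.68251, 0.83083, -0.28463, -1.30972, -1.91899].
With N=11: ϑ(G) = 11·(-(-1)*2*cos(pi/11))/(2−(-2*cos(pi/11))) = 11*cos(pi/11)/(cos(pi/11) + 1).
= 5.386302912… (decimal).
Sandwich: α(G)=5 ≤ ϑ(G)=11*cos(pi/11)/(cos(pi/11) + 1) ≤ χ(Ḡ)=6 (both strict).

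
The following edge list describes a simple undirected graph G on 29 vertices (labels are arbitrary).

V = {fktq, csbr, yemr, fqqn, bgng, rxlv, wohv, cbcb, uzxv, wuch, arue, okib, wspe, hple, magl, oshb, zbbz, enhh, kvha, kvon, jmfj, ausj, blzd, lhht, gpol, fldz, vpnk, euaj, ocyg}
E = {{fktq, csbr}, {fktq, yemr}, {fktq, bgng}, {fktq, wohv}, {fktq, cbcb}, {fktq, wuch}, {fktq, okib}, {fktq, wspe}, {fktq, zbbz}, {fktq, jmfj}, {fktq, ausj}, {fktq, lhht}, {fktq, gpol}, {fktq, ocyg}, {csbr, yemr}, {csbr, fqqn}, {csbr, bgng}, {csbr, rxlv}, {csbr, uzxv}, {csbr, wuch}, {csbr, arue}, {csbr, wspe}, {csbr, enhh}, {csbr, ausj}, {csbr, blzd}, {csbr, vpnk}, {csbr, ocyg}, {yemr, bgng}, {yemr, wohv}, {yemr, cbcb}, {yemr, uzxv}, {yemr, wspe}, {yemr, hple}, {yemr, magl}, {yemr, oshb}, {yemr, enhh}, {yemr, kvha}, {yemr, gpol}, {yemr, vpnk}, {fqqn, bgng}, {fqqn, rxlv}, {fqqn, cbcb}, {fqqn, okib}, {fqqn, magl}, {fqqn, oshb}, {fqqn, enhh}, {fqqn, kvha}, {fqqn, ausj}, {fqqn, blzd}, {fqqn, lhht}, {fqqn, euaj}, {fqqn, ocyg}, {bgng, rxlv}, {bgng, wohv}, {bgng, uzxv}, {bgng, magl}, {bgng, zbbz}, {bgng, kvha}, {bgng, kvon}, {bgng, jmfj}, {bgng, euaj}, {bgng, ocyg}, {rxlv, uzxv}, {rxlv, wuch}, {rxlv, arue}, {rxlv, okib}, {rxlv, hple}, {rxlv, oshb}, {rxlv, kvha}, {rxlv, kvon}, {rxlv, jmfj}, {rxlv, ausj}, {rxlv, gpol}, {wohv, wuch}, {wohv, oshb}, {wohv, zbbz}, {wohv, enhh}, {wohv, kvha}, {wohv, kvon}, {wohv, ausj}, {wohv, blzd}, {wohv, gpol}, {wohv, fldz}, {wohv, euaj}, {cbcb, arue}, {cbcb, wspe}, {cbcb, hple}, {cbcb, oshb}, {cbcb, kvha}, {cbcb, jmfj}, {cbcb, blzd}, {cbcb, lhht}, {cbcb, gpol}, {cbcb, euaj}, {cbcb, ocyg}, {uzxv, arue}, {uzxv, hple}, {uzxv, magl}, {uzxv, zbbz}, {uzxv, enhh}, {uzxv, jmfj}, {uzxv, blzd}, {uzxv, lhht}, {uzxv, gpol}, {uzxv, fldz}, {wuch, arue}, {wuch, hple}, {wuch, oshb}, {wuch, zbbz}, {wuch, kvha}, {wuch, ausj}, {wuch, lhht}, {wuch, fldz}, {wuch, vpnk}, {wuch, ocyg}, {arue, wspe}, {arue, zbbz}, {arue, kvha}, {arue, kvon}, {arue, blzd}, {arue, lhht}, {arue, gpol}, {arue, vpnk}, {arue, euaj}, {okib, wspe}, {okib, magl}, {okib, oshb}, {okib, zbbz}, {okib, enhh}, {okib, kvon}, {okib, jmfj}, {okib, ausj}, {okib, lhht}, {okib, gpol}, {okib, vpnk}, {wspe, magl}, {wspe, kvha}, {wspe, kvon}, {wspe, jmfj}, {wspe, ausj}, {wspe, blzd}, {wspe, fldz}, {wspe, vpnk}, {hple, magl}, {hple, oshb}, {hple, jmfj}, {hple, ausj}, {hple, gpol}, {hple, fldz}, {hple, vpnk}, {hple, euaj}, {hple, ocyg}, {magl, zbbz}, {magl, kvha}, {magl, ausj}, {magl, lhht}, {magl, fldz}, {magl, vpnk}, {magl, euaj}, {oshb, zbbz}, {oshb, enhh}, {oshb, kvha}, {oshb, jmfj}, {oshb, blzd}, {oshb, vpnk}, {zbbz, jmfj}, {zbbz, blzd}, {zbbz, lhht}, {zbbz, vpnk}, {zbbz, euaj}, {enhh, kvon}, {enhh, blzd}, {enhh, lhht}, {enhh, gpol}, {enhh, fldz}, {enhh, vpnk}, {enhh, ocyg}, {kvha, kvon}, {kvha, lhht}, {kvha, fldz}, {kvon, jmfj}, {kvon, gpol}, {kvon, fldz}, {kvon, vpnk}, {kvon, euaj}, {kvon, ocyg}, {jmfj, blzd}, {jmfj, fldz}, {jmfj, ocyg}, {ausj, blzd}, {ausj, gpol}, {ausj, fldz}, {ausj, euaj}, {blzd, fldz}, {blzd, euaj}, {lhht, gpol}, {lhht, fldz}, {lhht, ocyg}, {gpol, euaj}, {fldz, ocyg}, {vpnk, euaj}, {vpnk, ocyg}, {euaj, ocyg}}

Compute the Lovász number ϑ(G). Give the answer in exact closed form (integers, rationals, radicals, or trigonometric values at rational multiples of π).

deg(fqqn) = 14; N(fqqn) = {csbr, bgng, rxlv, cbcb, okib, magl, oshb, enhh, kvha, ausj, blzd, lhht, euaj, ocyg}.
N(ausj) = {fktq, csbr, fqqn, rxlv, wohv, wuch, okib, wspe, hple, magl, blzd, gpol, fldz, euaj}, |N(ausj)| = 14.
N(arue) = {csbr, rxlv, cbcb, uzxv, wuch, wspe, zbbz, kvha, kvon, blzd, lhht, gpol, vpnk, euaj}, |N(arue)| = 14.
deg(lhht) = 14; N(lhht) = {fktq, fqqn, cbcb, uzxv, wuch, arue, okib, magl, zbbz, enhh, kvha, gpol, fldz, ocyg}.
G on 29 vertices is 14-regular; SR(29,14,6,7) — a Paley graph.
The 3 distinct eigenvalues: [14.0, 2.19258, -3.19258].
ϑ = −N·λ_min/(λ_max−λ_min) = −29·(-sqrt(29)/2 - 1/2)/(14−(-sqrt(29)/2 - 1/2)) = sqrt(29).
Numerically 5.3852.

sqrt(29)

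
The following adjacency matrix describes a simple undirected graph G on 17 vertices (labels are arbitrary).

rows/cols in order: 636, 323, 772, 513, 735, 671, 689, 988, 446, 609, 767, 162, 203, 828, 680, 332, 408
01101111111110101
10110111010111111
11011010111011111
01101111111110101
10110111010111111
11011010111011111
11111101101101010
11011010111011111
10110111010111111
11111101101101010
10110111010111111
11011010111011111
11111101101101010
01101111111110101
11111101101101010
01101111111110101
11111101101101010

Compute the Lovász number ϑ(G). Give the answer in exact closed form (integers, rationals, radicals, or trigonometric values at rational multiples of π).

5

Vertex 671 has 13 neighbors: 636, 323, 513, 735, 689, 446, 609, 767, 203, 828, 680, 332, 408.
Vertex 772 has 13 neighbors: 636, 323, 513, 735, 689, 446, 609, 767, 203, 828, 680, 332, 408.
Vertex 767 has 13 neighbors: 636, 772, 513, 671, 689, 988, 609, 162, 203, 828, 680, 332, 408.
deg(513) = 13; N(513) = {323, 772, 735, 671, 689, 988, 446, 609, 767, 162, 203, 680, 408}.
G = K_{5,4,4,4}: α = 5 = χ(Ḡ), so ϑ = 5.
ϑ(G) ≈ 5.000000.
Lovász sandwich 5 ≤ 5 ≤ 5: collapsed.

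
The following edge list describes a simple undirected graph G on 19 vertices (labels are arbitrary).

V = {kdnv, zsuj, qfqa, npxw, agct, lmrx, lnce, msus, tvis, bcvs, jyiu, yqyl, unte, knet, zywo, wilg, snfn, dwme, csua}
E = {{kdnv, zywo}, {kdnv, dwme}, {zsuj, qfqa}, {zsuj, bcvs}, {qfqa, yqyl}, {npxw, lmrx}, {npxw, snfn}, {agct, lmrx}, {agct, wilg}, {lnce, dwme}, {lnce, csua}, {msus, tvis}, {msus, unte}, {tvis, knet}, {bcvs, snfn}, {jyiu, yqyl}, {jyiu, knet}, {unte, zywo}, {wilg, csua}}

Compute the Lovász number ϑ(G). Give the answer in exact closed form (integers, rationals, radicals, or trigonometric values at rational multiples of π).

deg(lmrx) = 2; N(lmrx) = {npxw, agct}.
N(bcvs) = {zsuj, snfn}, |N(bcvs)| = 2.
deg(zsuj) = 2; N(zsuj) = {qfqa, bcvs}.
Vertex jyiu has 2 neighbors: yqyl, knet.
2-regular, N=19; connected 2-regular on 19 ⇒ C_{19}.
Distinct eigenvalues (to 5 d.p.): [2.0, 1.89163, 1.57828, 1.0939, 0.49097, -0.16516, -0.80339, -1.35456, -1.75895, -1.97272].
With N=19: ϑ(G) = 19·(-(-1)*2*cos(pi/19))/(2−(-2*cos(pi/19))) = 19*cos(pi/19)/(cos(pi/19) + 1).
Numerically 9.43477.
Sandwich: α(G)=9 ≤ ϑ(G)=19*cos(pi/19)/(cos(pi/19) + 1) ≤ χ(Ḡ)=10 (both strict).

19*cos(pi/19)/(cos(pi/19) + 1)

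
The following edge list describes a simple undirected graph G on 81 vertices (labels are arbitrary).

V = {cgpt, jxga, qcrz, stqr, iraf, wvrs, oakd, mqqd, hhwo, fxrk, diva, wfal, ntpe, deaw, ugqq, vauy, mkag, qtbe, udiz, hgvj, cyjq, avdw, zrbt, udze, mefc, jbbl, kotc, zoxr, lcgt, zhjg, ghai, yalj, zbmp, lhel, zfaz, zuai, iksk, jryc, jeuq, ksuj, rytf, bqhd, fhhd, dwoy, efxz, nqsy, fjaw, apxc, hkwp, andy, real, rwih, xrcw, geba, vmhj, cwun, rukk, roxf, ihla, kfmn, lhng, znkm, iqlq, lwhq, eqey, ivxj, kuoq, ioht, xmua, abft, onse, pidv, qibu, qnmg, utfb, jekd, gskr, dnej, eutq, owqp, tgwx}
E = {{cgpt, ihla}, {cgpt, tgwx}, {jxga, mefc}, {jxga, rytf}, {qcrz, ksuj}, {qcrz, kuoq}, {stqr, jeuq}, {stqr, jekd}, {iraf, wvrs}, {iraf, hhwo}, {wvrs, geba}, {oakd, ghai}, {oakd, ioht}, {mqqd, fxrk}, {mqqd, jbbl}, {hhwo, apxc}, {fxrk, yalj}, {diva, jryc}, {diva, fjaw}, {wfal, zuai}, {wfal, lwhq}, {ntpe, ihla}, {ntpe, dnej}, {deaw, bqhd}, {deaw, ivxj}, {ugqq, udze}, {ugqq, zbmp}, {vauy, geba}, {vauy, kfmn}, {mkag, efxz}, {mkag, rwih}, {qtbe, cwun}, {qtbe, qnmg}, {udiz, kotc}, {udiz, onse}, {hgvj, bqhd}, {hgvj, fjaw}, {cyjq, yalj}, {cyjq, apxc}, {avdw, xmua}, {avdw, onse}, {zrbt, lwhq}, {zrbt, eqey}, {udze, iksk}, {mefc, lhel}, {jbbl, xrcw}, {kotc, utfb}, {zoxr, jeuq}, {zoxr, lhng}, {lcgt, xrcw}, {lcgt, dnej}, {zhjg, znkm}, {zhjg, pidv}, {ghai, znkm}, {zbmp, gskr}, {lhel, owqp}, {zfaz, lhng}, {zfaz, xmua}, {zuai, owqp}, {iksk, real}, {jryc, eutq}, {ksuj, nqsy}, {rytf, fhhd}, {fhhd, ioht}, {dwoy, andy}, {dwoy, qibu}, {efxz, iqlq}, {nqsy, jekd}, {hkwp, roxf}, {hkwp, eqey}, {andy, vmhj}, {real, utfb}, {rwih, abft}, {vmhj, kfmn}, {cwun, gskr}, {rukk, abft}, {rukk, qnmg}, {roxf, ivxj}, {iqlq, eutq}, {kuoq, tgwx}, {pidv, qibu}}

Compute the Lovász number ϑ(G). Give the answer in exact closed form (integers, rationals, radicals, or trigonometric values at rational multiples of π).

81*cos(pi/81)/(cos(pi/81) + 1)

Vertex ivxj has 2 neighbors: deaw, roxf.
Vertex hhwo has 2 neighbors: iraf, apxc.
N(vauy) = {geba, kfmn}, |N(vauy)| = 2.
deg(zfaz) = 2; N(zfaz) = {lhng, xmua}.
2-regular, N=81; connected 2-regular on 81 ⇒ C_{81}.
A has 41 distinct eigenvalues ≈ [2.0, 1.994, 1.976, 1.9461, 1.9045, 1.8514, 1.7873, 1.7123, 1.6271, 1.5321, 1.4279, 1.315, 1.1943, 1.0664, 0.9321, 0.7922, 0.6475, 0.4989, 0.3473, 0.1936, 0.0388, -0.1163, -0.2707, -0.4234, -0.5736, -0.7204, -0.8628, -1.0, -1.1312, -1.2556, -1.3725, -1.4811, -1.5808, -1.671, -1.7511, -1.8207, -1.8794, -1.9267, -1.9625, -1.9865, -1.9985].
Lovász (edge-transitive): ϑ = −81·(-2*cos(pi/81))/((2)−(-2*cos(pi/81))) = 81*cos(pi/81)/(cos(pi/81) + 1).
= 40.4848… (decimal).
40 ≤ 81*cos(pi/81)/(cos(pi/81) + 1) ≤ 41: both strict.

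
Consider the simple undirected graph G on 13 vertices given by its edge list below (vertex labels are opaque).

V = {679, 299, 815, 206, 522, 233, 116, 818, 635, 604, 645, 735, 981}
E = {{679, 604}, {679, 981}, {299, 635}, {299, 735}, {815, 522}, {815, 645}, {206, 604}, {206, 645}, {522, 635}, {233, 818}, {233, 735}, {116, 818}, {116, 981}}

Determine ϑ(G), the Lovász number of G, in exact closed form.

Vertex 981 has 2 neighbors: 679, 116.
N(635) = {299, 522}, |N(635)| = 2.
N(299) = {635, 735}, |N(299)| = 2.
Vertex 206 has 2 neighbors: 604, 645.
deg(v) = 2 for all v (|V|=13); the odd cycle C_{13}.
The 7 distinct eigenvalues: [2.0, 1.77091, 1.13613, 0.24107, -0.70921, -1.49702, -1.94188].
Lovász (edge-transitive): ϑ = −13·(-2*cos(pi/13))/((2)−(-2*cos(pi/13))) = 13*cos(pi/13)/(cos(pi/13) + 1).
≈ 6.40416856 (to 8 d.p.).
Lovász sandwich 6 ≤ 13*cos(pi/13)/(cos(pi/13) + 1) ≤ 7: both strict.

13*cos(pi/13)/(cos(pi/13) + 1)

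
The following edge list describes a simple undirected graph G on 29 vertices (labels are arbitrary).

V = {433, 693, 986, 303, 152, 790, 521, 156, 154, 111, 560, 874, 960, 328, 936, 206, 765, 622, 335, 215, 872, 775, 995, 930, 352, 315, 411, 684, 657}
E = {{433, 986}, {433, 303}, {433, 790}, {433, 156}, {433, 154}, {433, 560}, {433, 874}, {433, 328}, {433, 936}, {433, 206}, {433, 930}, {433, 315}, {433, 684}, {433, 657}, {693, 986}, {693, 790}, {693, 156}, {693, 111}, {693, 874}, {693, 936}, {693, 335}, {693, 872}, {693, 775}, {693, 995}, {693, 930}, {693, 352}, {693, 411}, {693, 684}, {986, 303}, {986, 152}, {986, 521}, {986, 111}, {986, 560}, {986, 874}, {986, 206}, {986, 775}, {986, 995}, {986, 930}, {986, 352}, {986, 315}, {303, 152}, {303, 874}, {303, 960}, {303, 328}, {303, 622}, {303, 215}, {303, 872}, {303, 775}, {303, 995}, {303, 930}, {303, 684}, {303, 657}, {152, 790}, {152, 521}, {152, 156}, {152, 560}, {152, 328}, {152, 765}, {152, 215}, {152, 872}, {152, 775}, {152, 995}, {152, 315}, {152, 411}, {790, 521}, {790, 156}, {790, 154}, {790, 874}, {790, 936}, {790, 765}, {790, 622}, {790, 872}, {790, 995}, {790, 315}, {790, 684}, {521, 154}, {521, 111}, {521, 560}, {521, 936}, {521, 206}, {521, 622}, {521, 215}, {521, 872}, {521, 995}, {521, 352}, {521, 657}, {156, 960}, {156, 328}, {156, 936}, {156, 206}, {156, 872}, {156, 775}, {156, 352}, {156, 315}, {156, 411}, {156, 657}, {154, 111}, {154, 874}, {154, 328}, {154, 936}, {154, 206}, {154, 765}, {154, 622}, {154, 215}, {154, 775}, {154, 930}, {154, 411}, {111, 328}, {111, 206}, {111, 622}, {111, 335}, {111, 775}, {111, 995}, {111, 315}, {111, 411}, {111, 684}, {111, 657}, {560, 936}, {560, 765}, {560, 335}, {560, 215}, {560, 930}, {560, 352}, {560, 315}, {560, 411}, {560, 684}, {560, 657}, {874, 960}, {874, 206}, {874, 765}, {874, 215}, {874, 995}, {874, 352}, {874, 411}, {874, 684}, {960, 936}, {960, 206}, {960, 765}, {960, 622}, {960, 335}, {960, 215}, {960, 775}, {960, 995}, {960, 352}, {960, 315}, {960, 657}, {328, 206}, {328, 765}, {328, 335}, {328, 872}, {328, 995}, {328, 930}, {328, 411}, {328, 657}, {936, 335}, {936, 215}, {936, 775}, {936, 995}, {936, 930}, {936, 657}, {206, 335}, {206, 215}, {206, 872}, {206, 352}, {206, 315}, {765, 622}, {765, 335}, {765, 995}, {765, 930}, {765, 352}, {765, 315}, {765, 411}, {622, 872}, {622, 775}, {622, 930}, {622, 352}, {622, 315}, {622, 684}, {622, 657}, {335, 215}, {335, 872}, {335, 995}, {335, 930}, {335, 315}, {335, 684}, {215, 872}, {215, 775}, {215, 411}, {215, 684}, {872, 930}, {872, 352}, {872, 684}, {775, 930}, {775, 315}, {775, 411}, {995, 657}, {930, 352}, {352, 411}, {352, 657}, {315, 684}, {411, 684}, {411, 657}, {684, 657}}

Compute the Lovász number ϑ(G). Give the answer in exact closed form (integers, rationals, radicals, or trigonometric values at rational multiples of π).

deg(930) = 14; N(930) = {433, 693, 986, 303, 154, 560, 328, 936, 765, 622, 335, 872, 775, 352}.
N(986) = {433, 693, 303, 152, 521, 111, 560, 874, 206, 775, 995, 930, 352, 315}, |N(986)| = 14.
Vertex 872 has 14 neighbors: 693, 303, 152, 790, 521, 156, 328, 206, 622, 335, 215, 930, 352, 684.
Vertex 328 has 14 neighbors: 433, 303, 152, 156, 154, 111, 206, 765, 335, 872, 995, 930, 411, 657.
14-regular, N=29; strongly regular (29,14,6,7).
The 3 distinct eigenvalues: [14.0, 2.1926, -3.1926].
Lovász: ϑ = −29(-sqrt(29)/2 - 1/2)/(14+-(-sqrt(29)/2 - 1/2)) = sqrt(29).
≈ 5.38516 (to 5 d.p.).

sqrt(29)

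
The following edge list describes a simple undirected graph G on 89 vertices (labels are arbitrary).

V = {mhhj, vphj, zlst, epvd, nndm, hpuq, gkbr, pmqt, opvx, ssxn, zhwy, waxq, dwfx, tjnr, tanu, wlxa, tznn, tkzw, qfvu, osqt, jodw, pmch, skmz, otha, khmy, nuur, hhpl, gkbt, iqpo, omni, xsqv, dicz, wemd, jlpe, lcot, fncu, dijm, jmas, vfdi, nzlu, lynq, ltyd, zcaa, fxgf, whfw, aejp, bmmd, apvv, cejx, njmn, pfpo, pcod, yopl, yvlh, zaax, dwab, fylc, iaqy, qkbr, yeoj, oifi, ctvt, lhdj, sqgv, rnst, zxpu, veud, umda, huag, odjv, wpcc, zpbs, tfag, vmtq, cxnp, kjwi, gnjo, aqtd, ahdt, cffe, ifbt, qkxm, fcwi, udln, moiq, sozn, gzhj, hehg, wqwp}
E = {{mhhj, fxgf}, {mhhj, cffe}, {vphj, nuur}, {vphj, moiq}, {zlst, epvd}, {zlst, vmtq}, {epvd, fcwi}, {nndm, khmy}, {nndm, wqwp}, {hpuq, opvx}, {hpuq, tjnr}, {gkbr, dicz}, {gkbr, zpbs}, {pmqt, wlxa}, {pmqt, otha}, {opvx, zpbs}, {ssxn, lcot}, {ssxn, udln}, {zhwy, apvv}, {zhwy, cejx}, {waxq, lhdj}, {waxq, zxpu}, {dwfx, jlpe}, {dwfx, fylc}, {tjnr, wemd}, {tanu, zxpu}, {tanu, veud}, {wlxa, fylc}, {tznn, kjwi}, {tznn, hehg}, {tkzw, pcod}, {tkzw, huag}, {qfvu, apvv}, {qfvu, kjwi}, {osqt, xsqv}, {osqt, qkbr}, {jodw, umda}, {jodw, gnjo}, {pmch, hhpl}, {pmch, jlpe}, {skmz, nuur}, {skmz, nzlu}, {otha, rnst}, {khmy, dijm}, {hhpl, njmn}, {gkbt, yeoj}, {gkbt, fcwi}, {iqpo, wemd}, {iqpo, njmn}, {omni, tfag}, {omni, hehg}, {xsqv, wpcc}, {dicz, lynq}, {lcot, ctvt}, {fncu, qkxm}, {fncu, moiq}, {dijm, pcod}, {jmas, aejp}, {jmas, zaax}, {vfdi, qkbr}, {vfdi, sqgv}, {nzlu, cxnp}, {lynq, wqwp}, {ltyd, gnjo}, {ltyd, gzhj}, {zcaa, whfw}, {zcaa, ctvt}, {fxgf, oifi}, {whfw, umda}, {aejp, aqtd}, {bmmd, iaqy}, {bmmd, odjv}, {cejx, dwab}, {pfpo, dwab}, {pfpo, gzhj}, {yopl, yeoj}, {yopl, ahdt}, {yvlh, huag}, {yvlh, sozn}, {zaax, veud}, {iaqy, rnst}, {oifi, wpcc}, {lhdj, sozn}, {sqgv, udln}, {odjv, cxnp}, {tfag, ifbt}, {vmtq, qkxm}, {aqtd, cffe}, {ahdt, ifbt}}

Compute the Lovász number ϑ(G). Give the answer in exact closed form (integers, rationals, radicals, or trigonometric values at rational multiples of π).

89*cos(pi/89)/(cos(pi/89) + 1)

deg(huag) = 2; N(huag) = {tkzw, yvlh}.
deg(zhwy) = 2; N(zhwy) = {apvv, cejx}.
N(gkbr) = {dicz, zpbs}, |N(gkbr)| = 2.
N(umda) = {jodw, whfw}, |N(umda)| = 2.
Regular of degree 2 on 89 vertices: connected 2-regular on 89 ⇒ C_{89}.
The 45 distinct eigenvalues: [2.0, 1.995, 1.98, 1.955, 1.921, 1.877, 1.823, 1.761, 1.689, 1.61, 1.522, 1.427, 1.324, 1.215, 1.1, 0.98, 0.854, 0.724, 0.591, 0.455, 0.316, 0.176, 0.035, -0.106, -0.246, -0.386, -0.523, -0.658, -0.79, -0.917, -1.04, -1.158, -1.27, -1.376, -1.475, -1.567, -1.651, -1.726, -1.793, -1.851, -1.9, -1.939, -1.969, -1.989, -1.999].
With N=89: ϑ(G) = 89·(-(-1)*2*cos(pi/89))/(2−(-2*cos(pi/89))) = 89*cos(pi/89)/(cos(pi/89) + 1).
ϑ(G) ≈ 44.486135.
α=44, χ(Ḡ)=45; ϑ=89*cos(pi/89)/(cos(pi/89) + 1) lies between (both strict).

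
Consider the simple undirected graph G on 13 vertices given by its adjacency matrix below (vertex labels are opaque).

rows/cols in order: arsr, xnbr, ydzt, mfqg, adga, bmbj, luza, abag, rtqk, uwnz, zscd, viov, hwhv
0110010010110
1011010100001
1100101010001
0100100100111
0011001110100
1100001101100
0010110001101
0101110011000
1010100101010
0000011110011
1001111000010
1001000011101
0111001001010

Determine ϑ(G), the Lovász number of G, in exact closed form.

sqrt(13)

N(mfqg) = {xnbr, adga, abag, zscd, viov, hwhv}, |N(mfqg)| = 6.
deg(bmbj) = 6; N(bmbj) = {arsr, xnbr, luza, abag, uwnz, zscd}.
deg(zscd) = 6; N(zscd) = {arsr, mfqg, adga, bmbj, luza, viov}.
N(rtqk) = {arsr, ydzt, adga, abag, uwnz, viov}, |N(rtqk)| = 6.
6-regular, N=13; Paley(13): SR with (k,λ,μ)=(6,2,3).
spec(A) ≈ [6.0, 1.302776, -2.302776] (distinct, 6 d.p.).
−13·(-sqrt(13)/2 - 1/2) / ((6)−(-sqrt(13)/2 - 1/2)) = sqrt(13) = ϑ(G).
Numerically 3.6056.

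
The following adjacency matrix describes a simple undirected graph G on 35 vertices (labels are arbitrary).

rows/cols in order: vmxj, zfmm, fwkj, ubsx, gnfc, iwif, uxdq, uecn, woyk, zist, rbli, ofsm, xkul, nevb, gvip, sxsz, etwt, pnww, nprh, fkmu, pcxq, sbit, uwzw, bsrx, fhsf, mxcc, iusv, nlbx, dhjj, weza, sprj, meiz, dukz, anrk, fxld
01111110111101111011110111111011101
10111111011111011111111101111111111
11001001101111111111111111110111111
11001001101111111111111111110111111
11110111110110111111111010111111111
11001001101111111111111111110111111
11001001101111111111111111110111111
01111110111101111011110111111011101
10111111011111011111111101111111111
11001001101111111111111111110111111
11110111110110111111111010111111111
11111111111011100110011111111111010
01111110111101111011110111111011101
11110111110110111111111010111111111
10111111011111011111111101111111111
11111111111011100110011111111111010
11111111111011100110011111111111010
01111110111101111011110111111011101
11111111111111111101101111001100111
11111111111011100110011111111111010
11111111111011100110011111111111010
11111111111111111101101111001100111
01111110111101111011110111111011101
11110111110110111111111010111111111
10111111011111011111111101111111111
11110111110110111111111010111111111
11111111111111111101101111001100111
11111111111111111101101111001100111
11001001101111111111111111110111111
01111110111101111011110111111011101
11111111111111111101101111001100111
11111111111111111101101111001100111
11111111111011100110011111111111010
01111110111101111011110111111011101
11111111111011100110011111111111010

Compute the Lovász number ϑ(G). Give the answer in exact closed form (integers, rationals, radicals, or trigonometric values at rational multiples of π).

N(fxld) = {vmxj, zfmm, fwkj, ubsx, gnfc, iwif, uxdq, uecn, woyk, zist, rbli, xkul, nevb, gvip, pnww, nprh, sbit, uwzw, bsrx, fhsf, mxcc, iusv, nlbx, dhjj, weza, sprj, meiz, anrk}, |N(fxld)| = 28.
Vertex fwkj has 29 neighbors: vmxj, zfmm, gnfc, uecn, woyk, rbli, ofsm, xkul, nevb, gvip, sxsz, etwt, pnww, nprh, fkmu, pcxq, sbit, uwzw, bsrx, fhsf, mxcc, iusv, nlbx, weza, sprj, meiz, dukz, anrk, fxld.
deg(woyk) = 31; N(woyk) = {vmxj, fwkj, ubsx, gnfc, iwif, uxdq, uecn, zist, rbli, ofsm, xkul, nevb, sxsz, etwt, pnww, nprh, fkmu, pcxq, sbit, uwzw, bsrx, mxcc, iusv, nlbx, dhjj, weza, sprj, meiz, dukz, anrk, fxld}.
deg(vmxj) = 28; N(vmxj) = {zfmm, fwkj, ubsx, gnfc, iwif, uxdq, woyk, zist, rbli, ofsm, nevb, gvip, sxsz, etwt, nprh, fkmu, pcxq, sbit, bsrx, fhsf, mxcc, iusv, nlbx, dhjj, sprj, meiz, dukz, fxld}.
G = K_{7,7,6,6,5,4}: α = 7 = χ(Ḡ), so ϑ = 7.
= 7.0000000… (decimal).
Lovász sandwich 7 ≤ 7 ≤ 7: collapsed.

7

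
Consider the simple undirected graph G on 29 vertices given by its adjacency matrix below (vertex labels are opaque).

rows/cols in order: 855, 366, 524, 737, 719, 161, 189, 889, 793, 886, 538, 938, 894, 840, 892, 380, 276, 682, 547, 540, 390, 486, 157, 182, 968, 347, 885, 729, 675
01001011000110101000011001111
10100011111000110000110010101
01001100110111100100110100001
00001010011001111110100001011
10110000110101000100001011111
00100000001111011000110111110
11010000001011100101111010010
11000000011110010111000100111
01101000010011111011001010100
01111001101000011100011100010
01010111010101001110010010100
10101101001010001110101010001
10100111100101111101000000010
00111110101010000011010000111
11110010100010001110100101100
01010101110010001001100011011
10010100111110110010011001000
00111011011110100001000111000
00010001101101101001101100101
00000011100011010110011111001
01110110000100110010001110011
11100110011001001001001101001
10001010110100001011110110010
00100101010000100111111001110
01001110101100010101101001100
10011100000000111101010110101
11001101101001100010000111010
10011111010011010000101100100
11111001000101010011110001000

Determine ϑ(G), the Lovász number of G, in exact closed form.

sqrt(29)

Vertex 889 has 14 neighbors: 855, 366, 886, 538, 938, 894, 380, 682, 547, 540, 182, 885, 729, 675.
deg(161) = 14; N(161) = {524, 538, 938, 894, 840, 380, 276, 390, 486, 182, 968, 347, 885, 729}.
deg(540) = 14; N(540) = {189, 889, 793, 894, 840, 380, 682, 547, 486, 157, 182, 968, 347, 675}.
N(938) = {855, 524, 719, 161, 889, 538, 894, 276, 682, 547, 390, 157, 968, 675}, |N(938)| = 14.
29-vertex 14-regular graph: strongly regular (29,14,6,7).
spec(A) ≈ [14.0, 2.19258, -3.19258] (distinct, 5 d.p.).
−29·(-sqrt(29)/2 - 1/2) / ((14)−(-sqrt(29)/2 - 1/2)) = sqrt(29) = ϑ(G).
= 5.38516… (decimal).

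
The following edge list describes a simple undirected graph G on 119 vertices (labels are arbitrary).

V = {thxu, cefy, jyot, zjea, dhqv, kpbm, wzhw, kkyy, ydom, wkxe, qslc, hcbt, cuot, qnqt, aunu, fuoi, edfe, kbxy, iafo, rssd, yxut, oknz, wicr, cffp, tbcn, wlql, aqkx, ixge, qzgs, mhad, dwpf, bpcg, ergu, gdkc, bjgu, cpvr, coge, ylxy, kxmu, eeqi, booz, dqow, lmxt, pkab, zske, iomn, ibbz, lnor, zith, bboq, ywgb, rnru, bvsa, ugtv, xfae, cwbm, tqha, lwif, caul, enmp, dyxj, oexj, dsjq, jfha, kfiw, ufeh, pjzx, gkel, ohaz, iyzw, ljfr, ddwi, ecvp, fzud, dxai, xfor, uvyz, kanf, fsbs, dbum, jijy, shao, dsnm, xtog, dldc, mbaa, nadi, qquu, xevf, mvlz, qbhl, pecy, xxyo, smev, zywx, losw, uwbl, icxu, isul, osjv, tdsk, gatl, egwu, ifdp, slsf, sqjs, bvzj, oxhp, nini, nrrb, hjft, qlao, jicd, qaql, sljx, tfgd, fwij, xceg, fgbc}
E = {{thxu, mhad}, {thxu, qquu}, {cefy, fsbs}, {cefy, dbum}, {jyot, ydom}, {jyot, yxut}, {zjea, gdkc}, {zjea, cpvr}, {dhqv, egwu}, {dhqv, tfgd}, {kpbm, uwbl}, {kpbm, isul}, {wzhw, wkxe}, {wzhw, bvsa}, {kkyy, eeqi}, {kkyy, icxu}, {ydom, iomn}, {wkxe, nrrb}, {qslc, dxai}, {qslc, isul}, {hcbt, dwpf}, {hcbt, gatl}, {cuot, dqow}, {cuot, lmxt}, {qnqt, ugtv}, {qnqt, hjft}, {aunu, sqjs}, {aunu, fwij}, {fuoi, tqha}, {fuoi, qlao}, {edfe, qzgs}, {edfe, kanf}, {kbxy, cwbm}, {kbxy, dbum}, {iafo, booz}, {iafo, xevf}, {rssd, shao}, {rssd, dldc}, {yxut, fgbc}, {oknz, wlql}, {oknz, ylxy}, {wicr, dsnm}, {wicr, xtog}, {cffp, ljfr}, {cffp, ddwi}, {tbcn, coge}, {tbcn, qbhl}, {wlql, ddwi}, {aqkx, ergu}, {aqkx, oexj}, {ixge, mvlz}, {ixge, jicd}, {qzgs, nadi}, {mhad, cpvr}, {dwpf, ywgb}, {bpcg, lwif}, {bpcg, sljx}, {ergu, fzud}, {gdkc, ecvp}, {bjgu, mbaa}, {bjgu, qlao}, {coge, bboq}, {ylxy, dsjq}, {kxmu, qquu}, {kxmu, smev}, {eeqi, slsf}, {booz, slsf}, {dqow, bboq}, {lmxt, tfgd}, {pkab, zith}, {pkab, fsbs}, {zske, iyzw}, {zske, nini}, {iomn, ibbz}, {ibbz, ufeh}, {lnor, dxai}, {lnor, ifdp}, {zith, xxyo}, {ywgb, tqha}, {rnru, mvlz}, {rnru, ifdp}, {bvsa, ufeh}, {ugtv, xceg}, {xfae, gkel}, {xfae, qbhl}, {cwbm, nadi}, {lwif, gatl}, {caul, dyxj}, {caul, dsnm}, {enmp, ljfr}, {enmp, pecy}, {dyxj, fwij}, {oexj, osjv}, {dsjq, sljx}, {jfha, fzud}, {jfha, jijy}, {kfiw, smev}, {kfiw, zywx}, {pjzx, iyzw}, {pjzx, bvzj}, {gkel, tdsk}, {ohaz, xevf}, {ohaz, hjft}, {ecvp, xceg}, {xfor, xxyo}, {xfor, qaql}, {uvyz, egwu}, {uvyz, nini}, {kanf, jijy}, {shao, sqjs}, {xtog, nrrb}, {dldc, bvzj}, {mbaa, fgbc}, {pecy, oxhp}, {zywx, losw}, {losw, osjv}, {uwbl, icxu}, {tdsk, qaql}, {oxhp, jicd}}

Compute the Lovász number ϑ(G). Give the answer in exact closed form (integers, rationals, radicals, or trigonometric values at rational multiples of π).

N(ohaz) = {xevf, hjft}, |N(ohaz)| = 2.
deg(tfgd) = 2; N(tfgd) = {dhqv, lmxt}.
N(fgbc) = {yxut, mbaa}, |N(fgbc)| = 2.
N(xxyo) = {zith, xfor}, |N(xxyo)| = 2.
G on 119 vertices is 2-regular; the odd cycle C_{119}.
Distinct eigenvalues (to 6 d.p.): [2.0, 1.997213, 1.988859, 1.974962, 1.95556, 1.930708, 1.900475, 1.864944, 1.824216, 1.778403, 1.727634, 1.672049, 1.611804, 1.547067, 1.478018, 1.404849, 1.327765, 1.24698, 1.162719, 1.075218, 0.984719, 0.891477, 0.795749, 0.697804, 0.597914, 0.496357, 0.393417, 0.28938, 0.184537, 0.079179, -0.026399, -0.131904, -0.237041, -0.341517, -0.445042, -0.547326, -0.648085, -0.747037, -0.843907, -0.938425, -1.030328, -1.119358, -1.205269, -1.287821, -1.366783, -1.441936, -1.51307, -1.579986, -1.642499, -1.700434, -1.75363, -1.801938, -1.845223, -1.883366, -1.916259, -1.943812, -1.965946, -1.982601, -1.993731, -1.999303].
Lovász: ϑ = −119(-2*cos(pi/119))/(2+-(-1)*2*cos(pi/119)) = 119*cos(pi/119)/(cos(pi/119) + 1).
≈ 59.4896 (to 4 d.p.).
α=59, χ(Ḡ)=60; ϑ=119*cos(pi/119)/(cos(pi/119) + 1) lies between (both strict).

119*cos(pi/119)/(cos(pi/119) + 1)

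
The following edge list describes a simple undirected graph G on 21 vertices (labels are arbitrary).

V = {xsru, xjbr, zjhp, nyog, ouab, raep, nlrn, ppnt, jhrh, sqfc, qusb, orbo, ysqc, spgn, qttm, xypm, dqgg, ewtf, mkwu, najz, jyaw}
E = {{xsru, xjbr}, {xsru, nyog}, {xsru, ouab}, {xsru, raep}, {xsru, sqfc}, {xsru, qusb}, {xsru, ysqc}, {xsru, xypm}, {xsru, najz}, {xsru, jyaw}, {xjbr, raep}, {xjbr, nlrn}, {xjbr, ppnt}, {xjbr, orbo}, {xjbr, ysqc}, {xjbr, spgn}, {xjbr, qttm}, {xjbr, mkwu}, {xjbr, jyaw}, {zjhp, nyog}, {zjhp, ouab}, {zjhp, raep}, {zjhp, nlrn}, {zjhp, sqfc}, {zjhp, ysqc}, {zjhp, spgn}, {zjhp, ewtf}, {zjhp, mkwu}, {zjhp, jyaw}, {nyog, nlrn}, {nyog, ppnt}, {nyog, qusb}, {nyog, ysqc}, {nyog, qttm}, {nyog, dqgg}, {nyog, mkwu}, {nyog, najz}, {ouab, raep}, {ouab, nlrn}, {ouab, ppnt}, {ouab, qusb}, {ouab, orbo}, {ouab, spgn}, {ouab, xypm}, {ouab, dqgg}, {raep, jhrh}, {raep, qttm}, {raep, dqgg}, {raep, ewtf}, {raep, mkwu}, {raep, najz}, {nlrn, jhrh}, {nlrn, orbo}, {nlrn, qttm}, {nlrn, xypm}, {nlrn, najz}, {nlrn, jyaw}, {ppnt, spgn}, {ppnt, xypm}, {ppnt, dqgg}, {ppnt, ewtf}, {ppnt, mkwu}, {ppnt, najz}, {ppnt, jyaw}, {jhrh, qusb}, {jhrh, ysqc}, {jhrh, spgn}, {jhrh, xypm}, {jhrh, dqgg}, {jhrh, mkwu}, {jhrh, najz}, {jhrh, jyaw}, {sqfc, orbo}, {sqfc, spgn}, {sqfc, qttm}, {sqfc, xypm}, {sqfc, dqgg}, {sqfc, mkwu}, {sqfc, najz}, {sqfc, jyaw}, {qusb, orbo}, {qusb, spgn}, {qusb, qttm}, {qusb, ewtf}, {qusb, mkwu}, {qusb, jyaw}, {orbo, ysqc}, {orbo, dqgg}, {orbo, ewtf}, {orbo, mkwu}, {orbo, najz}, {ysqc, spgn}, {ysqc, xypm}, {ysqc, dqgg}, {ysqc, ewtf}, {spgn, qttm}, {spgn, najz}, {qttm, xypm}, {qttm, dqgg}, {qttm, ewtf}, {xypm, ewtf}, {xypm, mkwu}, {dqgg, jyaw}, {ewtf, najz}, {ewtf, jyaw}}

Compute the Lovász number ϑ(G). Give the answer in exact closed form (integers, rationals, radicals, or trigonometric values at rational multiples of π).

6

deg(qttm) = 10; N(qttm) = {xjbr, nyog, raep, nlrn, sqfc, qusb, spgn, xypm, dqgg, ewtf}.
deg(zjhp) = 10; N(zjhp) = {nyog, ouab, raep, nlrn, sqfc, ysqc, spgn, ewtf, mkwu, jyaw}.
N(dqgg) = {nyog, ouab, raep, ppnt, jhrh, sqfc, orbo, ysqc, qttm, jyaw}, |N(dqgg)| = 10.
N(xjbr) = {xsru, raep, nlrn, ppnt, orbo, ysqc, spgn, qttm, mkwu, jyaw}, |N(xjbr)| = 10.
Every vertex has degree 10 (N=21); this is K(7,2), the Kneser graph.
Distinct eigenvalues (to 5 d.p.): [10.0, 1.0, -4.0].
λ_max=10, λ_min=-4; ϑ = −21·λ_min/(λ_max−λ_min) = 6.
≈ 6.0000000 (to 7 d.p.).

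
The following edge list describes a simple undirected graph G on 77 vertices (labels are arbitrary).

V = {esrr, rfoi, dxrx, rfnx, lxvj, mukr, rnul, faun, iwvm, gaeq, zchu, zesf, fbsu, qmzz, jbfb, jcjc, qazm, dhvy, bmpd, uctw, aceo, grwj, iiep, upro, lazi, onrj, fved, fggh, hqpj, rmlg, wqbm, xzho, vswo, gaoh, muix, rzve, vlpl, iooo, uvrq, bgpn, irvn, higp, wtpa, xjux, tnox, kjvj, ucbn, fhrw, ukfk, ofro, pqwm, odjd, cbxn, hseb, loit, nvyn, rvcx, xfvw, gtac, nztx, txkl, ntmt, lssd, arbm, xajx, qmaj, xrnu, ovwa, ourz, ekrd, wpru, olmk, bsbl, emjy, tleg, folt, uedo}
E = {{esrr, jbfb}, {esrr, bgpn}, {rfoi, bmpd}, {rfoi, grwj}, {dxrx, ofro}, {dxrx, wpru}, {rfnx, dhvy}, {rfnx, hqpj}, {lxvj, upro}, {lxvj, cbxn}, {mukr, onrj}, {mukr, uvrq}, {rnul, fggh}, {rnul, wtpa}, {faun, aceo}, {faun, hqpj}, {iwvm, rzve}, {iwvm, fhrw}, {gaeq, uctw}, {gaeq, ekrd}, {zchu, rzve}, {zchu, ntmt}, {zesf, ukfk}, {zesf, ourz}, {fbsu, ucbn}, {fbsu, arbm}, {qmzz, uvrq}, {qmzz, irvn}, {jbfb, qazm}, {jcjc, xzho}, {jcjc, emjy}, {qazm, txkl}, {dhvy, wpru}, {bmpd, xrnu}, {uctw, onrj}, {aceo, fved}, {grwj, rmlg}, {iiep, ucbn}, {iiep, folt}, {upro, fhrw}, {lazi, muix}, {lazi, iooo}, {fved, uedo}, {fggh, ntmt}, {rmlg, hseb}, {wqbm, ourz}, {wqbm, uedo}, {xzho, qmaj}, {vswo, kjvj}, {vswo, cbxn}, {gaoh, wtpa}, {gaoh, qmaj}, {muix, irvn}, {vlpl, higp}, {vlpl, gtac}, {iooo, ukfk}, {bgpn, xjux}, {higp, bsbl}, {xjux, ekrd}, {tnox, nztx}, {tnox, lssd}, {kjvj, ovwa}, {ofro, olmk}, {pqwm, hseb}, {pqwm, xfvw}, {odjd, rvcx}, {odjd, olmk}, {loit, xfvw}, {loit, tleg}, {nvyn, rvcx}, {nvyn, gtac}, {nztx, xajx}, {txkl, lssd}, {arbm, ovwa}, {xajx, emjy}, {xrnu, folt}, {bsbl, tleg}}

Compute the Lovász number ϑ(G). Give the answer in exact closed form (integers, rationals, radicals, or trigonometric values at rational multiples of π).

77*cos(pi/77)/(cos(pi/77) + 1)

Vertex fved has 2 neighbors: aceo, uedo.
Vertex faun has 2 neighbors: aceo, hqpj.
N(arbm) = {fbsu, ovwa}, |N(arbm)| = 2.
deg(fhrw) = 2; N(fhrw) = {iwvm, upro}.
Regular of degree 2 on 77 vertices: this is C_{77}, the 77-cycle.
Distinct eigenvalues (to 4 d.p.): [2.0, 1.9933, 1.9734, 1.9404, 1.8944, 1.8358, 1.765, 1.6825, 1.5888, 1.4845, 1.3703, 1.247, 1.1154, 0.9764, 0.8308, 0.6798, 0.5242, 0.3651, 0.2036, 0.0408, -0.1223, -0.2846, -0.445, -0.6025, -0.7559, -0.9043, -1.0467, -1.1822, -1.3097, -1.4286, -1.5379, -1.637, -1.7252, -1.8019, -1.8667, -1.919, -1.9585, -1.985, -1.9983].
ϑ = −N·λ_min/(λ_max−λ_min) = −77·(-2*cos(pi/77))/(2−(-2*cos(pi/77))) = 77*cos(pi/77)/(cos(pi/77) + 1).
Numerically 38.48397.
α=38, χ(Ḡ)=39; ϑ=77*cos(pi/77)/(cos(pi/77) + 1) lies between (both strict).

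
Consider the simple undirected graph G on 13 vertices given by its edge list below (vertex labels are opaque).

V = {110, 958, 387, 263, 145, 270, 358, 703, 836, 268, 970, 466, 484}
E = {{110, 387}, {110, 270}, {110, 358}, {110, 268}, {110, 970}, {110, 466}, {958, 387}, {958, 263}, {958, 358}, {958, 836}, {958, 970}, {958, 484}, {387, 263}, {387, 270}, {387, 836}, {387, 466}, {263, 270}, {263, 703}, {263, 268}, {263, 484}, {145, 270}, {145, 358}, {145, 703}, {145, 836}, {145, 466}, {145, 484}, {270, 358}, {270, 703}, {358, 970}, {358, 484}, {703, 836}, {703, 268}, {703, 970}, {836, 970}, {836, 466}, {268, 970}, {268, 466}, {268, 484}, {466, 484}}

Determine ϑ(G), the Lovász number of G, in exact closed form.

sqrt(13)

Vertex 263 has 6 neighbors: 958, 387, 270, 703, 268, 484.
N(484) = {958, 263, 145, 358, 268, 466}, |N(484)| = 6.
Vertex 270 has 6 neighbors: 110, 387, 263, 145, 358, 703.
Vertex 268 has 6 neighbors: 110, 263, 703, 970, 466, 484.
deg(v) = 6 for all v (|V|=13); strongly regular (13,6,2,3).
A has 3 distinct eigenvalues ≈ [6.0, 1.303, -2.303].
Lovász (edge-transitive): ϑ = −13·(-sqrt(13)/2 - 1/2)/((6)−(-sqrt(13)/2 - 1/2)) = sqrt(13).
ϑ(G) ≈ 3.605551275.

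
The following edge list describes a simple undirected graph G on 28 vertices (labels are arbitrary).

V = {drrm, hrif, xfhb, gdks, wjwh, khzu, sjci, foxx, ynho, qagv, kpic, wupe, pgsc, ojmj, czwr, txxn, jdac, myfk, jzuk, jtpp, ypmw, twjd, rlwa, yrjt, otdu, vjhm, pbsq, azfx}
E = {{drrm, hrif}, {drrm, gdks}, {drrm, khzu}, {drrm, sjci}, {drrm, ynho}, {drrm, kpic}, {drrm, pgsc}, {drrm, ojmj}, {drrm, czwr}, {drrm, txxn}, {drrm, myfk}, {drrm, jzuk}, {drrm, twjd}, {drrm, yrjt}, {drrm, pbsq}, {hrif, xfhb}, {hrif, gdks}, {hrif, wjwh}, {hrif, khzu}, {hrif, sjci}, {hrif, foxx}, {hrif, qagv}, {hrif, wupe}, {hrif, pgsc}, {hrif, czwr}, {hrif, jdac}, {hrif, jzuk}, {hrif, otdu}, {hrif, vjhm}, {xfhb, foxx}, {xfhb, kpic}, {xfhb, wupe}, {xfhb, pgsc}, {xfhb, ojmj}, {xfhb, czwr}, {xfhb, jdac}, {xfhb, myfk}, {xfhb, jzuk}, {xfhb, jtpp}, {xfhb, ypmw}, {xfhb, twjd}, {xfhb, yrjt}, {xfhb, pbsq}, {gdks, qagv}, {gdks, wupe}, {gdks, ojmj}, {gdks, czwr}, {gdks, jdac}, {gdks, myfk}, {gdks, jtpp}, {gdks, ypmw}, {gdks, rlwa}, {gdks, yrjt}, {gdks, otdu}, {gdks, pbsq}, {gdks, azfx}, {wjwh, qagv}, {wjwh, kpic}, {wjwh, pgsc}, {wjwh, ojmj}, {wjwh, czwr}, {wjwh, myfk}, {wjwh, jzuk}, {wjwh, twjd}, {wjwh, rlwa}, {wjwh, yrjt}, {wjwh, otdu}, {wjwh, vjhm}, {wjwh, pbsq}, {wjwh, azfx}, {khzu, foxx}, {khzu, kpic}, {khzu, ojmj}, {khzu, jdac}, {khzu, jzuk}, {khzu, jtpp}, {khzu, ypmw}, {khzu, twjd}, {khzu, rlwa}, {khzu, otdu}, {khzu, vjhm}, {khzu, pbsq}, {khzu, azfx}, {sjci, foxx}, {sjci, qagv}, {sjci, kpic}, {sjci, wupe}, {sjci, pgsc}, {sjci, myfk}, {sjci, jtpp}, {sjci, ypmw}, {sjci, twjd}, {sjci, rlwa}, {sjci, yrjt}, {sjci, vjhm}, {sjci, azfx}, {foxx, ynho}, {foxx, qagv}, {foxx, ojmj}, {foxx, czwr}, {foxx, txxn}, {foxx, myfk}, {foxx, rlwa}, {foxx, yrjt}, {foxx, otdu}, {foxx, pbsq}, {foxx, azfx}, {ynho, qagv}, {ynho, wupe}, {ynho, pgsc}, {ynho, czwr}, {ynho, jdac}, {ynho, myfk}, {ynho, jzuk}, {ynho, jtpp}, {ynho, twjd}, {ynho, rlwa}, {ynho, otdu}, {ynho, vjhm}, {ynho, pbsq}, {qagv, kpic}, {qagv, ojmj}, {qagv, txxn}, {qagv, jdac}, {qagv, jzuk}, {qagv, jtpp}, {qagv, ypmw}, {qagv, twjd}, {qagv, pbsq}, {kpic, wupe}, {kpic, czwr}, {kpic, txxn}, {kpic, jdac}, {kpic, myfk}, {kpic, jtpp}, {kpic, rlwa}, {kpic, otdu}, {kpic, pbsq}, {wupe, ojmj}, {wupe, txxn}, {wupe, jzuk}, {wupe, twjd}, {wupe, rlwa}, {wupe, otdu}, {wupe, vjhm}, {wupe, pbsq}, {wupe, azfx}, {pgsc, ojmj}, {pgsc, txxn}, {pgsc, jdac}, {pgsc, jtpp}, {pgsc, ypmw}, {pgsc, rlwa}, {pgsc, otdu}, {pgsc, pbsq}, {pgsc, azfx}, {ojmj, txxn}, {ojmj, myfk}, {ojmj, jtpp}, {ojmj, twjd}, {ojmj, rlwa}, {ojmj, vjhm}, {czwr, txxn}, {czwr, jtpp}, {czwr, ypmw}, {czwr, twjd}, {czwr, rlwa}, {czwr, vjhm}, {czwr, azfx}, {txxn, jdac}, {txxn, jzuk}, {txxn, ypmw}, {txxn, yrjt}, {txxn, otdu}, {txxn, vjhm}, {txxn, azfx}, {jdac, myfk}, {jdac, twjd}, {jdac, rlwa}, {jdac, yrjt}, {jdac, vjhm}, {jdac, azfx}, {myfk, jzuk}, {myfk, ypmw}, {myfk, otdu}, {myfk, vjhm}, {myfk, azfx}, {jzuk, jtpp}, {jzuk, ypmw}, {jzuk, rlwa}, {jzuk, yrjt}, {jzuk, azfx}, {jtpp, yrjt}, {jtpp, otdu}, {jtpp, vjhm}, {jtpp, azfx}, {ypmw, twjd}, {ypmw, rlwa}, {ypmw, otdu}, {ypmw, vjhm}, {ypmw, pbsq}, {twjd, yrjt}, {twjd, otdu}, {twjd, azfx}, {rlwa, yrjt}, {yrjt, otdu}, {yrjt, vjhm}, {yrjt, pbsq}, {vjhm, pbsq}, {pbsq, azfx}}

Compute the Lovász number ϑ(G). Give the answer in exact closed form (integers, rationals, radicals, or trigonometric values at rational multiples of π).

N(rlwa) = {gdks, wjwh, khzu, sjci, foxx, ynho, kpic, wupe, pgsc, ojmj, czwr, jdac, jzuk, ypmw, yrjt}, |N(rlwa)| = 15.
Vertex gdks has 15 neighbors: drrm, hrif, qagv, wupe, ojmj, czwr, jdac, myfk, jtpp, ypmw, rlwa, yrjt, otdu, pbsq, azfx.
deg(khzu) = 15; N(khzu) = {drrm, hrif, foxx, kpic, ojmj, jdac, jzuk, jtpp, ypmw, twjd, rlwa, otdu, vjhm, pbsq, azfx}.
N(vjhm) = {hrif, wjwh, khzu, sjci, ynho, wupe, ojmj, czwr, txxn, jdac, myfk, jtpp, ypmw, yrjt, pbsq}, |N(vjhm)| = 15.
28-vertex 15-regular graph: Kneser K(8,2) on C(8,2)=28 vertices.
spec(A) ≈ [15.0, 1.0, -5.0] (distinct, 4 d.p.).
−28·(-5) / ((15)−(-5)) = 7 = ϑ(G).
= 7.000000000… (decimal).

7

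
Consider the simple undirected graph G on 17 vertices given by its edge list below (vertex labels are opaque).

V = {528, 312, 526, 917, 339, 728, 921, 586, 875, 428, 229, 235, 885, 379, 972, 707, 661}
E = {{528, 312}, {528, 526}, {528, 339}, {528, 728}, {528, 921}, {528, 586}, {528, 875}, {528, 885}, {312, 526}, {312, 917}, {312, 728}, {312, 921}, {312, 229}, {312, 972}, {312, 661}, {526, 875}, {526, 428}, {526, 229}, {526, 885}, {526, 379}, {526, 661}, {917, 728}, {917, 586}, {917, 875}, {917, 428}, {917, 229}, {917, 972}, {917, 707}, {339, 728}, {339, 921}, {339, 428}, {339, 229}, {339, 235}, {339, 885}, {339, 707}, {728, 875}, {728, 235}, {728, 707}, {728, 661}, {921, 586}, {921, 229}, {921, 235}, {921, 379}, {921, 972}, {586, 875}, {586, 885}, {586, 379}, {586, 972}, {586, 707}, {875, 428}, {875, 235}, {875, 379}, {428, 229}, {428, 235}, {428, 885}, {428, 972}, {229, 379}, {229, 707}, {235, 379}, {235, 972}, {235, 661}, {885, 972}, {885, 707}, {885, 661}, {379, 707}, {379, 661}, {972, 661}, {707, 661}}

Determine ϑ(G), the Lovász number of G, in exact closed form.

N(972) = {312, 917, 921, 586, 428, 235, 885, 661}, |N(972)| = 8.
Vertex 428 has 8 neighbors: 526, 917, 339, 875, 229, 235, 885, 972.
Vertex 312 has 8 neighbors: 528, 526, 917, 728, 921, 229, 972, 661.
deg(229) = 8; N(229) = {312, 526, 917, 339, 921, 428, 379, 707}.
17-vertex 8-regular graph: SR(17,8,3,4) — a Paley graph.
The 3 distinct eigenvalues: [8.0, 1.561553, -2.561553].
Lovász (edge-transitive): ϑ = −17·(-sqrt(17)/2 - 1/2)/((8)−(-sqrt(17)/2 - 1/2)) = sqrt(17).
≈ 4.12310563 (to 8 d.p.).

sqrt(17)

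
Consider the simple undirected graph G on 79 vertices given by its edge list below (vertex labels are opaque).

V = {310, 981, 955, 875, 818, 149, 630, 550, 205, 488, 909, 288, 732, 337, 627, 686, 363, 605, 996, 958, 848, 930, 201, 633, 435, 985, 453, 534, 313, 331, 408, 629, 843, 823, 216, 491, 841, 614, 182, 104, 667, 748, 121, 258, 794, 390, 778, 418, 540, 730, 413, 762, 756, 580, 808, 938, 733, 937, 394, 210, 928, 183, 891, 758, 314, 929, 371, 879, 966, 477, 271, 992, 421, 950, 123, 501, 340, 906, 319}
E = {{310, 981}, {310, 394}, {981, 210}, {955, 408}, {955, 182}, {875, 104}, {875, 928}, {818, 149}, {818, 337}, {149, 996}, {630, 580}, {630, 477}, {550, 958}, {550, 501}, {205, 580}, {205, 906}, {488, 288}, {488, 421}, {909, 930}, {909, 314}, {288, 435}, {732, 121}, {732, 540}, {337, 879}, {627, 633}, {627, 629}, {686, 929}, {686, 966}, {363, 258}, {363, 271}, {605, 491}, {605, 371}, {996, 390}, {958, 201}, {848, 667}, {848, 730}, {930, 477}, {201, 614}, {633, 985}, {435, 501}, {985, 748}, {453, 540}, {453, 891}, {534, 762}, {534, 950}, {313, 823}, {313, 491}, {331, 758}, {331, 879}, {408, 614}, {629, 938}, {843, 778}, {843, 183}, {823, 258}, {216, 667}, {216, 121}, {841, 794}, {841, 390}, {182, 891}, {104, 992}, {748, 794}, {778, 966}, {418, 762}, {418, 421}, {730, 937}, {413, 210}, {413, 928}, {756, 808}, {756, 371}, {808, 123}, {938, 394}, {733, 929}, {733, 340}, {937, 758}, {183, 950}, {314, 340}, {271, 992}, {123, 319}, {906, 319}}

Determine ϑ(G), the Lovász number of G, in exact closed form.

79*cos(pi/79)/(cos(pi/79) + 1)

N(271) = {363, 992}, |N(271)| = 2.
N(823) = {313, 258}, |N(823)| = 2.
N(848) = {667, 730}, |N(848)| = 2.
deg(630) = 2; N(630) = {580, 477}.
2-regular, N=79; the odd cycle C_{79}.
The 40 distinct eigenvalues: [2.0, 1.99368, 1.97475, 1.94334, 1.89964, 1.84393, 1.77657, 1.69797, 1.60863, 1.50913, 1.40008, 1.28219, 1.15618, 1.02287, 0.88309, 0.73773, 0.5877, 0.43396, 0.27747, 0.11923, -0.03976, -0.19851, -0.356, -0.51123, -0.66324, -0.81105, -0.95374, -1.09039, -1.22015, -1.3422, -1.45576, -1.56011, -1.65461, -1.73864, -1.81168, -1.87327, -1.92301, -1.96059, -1.98578, -1.99842].
λ_max=2, λ_min=-2*cos(pi/79); ϑ = −79·λ_min/(λ_max−λ_min) = 79*cos(pi/79)/(cos(pi/79) + 1).
ϑ(G) ≈ 39.484379420.
Lovász sandwich 39 ≤ 79*cos(pi/79)/(cos(pi/79) + 1) ≤ 40: both strict.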